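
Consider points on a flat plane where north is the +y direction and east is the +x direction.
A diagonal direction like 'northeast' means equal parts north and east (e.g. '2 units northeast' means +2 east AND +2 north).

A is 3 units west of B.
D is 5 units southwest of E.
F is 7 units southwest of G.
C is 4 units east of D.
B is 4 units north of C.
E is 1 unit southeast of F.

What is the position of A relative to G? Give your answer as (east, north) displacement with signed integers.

Answer: A is at (east=-10, north=-9) relative to G.

Derivation:
Place G at the origin (east=0, north=0).
  F is 7 units southwest of G: delta (east=-7, north=-7); F at (east=-7, north=-7).
  E is 1 unit southeast of F: delta (east=+1, north=-1); E at (east=-6, north=-8).
  D is 5 units southwest of E: delta (east=-5, north=-5); D at (east=-11, north=-13).
  C is 4 units east of D: delta (east=+4, north=+0); C at (east=-7, north=-13).
  B is 4 units north of C: delta (east=+0, north=+4); B at (east=-7, north=-9).
  A is 3 units west of B: delta (east=-3, north=+0); A at (east=-10, north=-9).
Therefore A relative to G: (east=-10, north=-9).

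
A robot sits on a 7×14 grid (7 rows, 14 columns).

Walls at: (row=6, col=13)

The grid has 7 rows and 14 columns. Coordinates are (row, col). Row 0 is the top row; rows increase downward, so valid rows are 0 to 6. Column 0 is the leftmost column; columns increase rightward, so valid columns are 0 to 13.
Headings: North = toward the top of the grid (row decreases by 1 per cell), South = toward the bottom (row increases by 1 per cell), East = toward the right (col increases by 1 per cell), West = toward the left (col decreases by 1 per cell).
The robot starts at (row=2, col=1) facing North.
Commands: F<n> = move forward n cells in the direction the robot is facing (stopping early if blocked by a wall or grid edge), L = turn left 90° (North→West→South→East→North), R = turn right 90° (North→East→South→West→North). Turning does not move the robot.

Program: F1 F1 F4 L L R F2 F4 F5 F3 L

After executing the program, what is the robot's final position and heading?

Answer: Final position: (row=0, col=0), facing South

Derivation:
Start: (row=2, col=1), facing North
  F1: move forward 1, now at (row=1, col=1)
  F1: move forward 1, now at (row=0, col=1)
  F4: move forward 0/4 (blocked), now at (row=0, col=1)
  L: turn left, now facing West
  L: turn left, now facing South
  R: turn right, now facing West
  F2: move forward 1/2 (blocked), now at (row=0, col=0)
  F4: move forward 0/4 (blocked), now at (row=0, col=0)
  F5: move forward 0/5 (blocked), now at (row=0, col=0)
  F3: move forward 0/3 (blocked), now at (row=0, col=0)
  L: turn left, now facing South
Final: (row=0, col=0), facing South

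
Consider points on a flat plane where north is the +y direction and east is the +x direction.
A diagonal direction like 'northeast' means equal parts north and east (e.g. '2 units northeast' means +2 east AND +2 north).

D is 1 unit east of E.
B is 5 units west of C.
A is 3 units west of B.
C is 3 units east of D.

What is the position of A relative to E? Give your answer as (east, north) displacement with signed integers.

Answer: A is at (east=-4, north=0) relative to E.

Derivation:
Place E at the origin (east=0, north=0).
  D is 1 unit east of E: delta (east=+1, north=+0); D at (east=1, north=0).
  C is 3 units east of D: delta (east=+3, north=+0); C at (east=4, north=0).
  B is 5 units west of C: delta (east=-5, north=+0); B at (east=-1, north=0).
  A is 3 units west of B: delta (east=-3, north=+0); A at (east=-4, north=0).
Therefore A relative to E: (east=-4, north=0).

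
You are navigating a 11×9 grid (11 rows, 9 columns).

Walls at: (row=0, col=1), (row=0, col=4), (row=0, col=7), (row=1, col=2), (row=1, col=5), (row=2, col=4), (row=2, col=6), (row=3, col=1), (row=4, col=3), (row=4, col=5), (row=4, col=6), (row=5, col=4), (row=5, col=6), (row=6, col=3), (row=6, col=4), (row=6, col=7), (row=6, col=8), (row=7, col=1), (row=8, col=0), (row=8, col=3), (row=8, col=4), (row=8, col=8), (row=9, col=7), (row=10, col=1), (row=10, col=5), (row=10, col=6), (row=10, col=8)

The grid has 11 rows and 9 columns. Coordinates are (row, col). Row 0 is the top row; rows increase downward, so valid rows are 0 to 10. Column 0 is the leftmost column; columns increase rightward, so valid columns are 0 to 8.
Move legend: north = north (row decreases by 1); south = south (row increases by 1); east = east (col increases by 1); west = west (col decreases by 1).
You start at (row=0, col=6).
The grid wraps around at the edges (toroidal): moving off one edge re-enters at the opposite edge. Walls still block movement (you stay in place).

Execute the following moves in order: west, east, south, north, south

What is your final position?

Answer: Final position: (row=1, col=6)

Derivation:
Start: (row=0, col=6)
  west (west): (row=0, col=6) -> (row=0, col=5)
  east (east): (row=0, col=5) -> (row=0, col=6)
  south (south): (row=0, col=6) -> (row=1, col=6)
  north (north): (row=1, col=6) -> (row=0, col=6)
  south (south): (row=0, col=6) -> (row=1, col=6)
Final: (row=1, col=6)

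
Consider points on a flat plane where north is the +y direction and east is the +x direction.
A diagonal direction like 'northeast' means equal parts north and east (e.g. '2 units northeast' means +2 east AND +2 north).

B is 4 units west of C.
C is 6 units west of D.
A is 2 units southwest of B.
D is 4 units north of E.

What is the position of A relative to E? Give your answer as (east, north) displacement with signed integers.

Answer: A is at (east=-12, north=2) relative to E.

Derivation:
Place E at the origin (east=0, north=0).
  D is 4 units north of E: delta (east=+0, north=+4); D at (east=0, north=4).
  C is 6 units west of D: delta (east=-6, north=+0); C at (east=-6, north=4).
  B is 4 units west of C: delta (east=-4, north=+0); B at (east=-10, north=4).
  A is 2 units southwest of B: delta (east=-2, north=-2); A at (east=-12, north=2).
Therefore A relative to E: (east=-12, north=2).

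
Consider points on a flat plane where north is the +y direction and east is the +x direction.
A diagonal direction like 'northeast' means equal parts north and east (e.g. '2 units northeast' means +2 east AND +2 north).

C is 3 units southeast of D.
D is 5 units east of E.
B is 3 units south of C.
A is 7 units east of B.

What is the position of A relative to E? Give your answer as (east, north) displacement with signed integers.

Answer: A is at (east=15, north=-6) relative to E.

Derivation:
Place E at the origin (east=0, north=0).
  D is 5 units east of E: delta (east=+5, north=+0); D at (east=5, north=0).
  C is 3 units southeast of D: delta (east=+3, north=-3); C at (east=8, north=-3).
  B is 3 units south of C: delta (east=+0, north=-3); B at (east=8, north=-6).
  A is 7 units east of B: delta (east=+7, north=+0); A at (east=15, north=-6).
Therefore A relative to E: (east=15, north=-6).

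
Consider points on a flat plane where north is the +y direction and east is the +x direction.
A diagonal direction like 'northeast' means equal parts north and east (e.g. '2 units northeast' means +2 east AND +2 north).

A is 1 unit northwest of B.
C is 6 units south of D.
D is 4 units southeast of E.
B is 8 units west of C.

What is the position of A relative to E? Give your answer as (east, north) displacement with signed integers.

Answer: A is at (east=-5, north=-9) relative to E.

Derivation:
Place E at the origin (east=0, north=0).
  D is 4 units southeast of E: delta (east=+4, north=-4); D at (east=4, north=-4).
  C is 6 units south of D: delta (east=+0, north=-6); C at (east=4, north=-10).
  B is 8 units west of C: delta (east=-8, north=+0); B at (east=-4, north=-10).
  A is 1 unit northwest of B: delta (east=-1, north=+1); A at (east=-5, north=-9).
Therefore A relative to E: (east=-5, north=-9).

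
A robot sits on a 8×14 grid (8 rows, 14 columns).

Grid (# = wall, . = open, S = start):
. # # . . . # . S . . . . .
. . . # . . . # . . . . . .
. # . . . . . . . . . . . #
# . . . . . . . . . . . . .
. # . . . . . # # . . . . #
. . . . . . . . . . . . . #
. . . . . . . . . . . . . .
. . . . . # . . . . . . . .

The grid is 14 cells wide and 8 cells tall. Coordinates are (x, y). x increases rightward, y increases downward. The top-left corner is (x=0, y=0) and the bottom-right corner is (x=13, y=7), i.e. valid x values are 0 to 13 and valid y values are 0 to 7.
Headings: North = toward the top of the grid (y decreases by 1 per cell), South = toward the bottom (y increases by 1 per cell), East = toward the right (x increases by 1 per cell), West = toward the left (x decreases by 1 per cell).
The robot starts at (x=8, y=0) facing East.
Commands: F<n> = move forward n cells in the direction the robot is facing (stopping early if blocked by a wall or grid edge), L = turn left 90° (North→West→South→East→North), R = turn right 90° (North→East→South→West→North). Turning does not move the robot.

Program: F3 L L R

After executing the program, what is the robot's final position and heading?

Answer: Final position: (x=11, y=0), facing North

Derivation:
Start: (x=8, y=0), facing East
  F3: move forward 3, now at (x=11, y=0)
  L: turn left, now facing North
  L: turn left, now facing West
  R: turn right, now facing North
Final: (x=11, y=0), facing North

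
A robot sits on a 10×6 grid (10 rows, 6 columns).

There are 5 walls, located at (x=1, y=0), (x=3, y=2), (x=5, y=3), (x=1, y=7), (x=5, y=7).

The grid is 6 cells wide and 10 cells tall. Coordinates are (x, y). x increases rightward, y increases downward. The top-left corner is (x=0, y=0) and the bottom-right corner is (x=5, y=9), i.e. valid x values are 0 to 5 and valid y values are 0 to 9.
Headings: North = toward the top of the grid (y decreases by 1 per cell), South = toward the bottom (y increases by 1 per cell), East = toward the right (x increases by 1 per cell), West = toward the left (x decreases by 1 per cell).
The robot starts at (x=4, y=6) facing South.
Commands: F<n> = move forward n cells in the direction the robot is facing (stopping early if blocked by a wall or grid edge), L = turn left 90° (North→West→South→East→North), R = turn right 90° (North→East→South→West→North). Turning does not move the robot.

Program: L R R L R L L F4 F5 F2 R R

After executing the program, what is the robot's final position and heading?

Start: (x=4, y=6), facing South
  L: turn left, now facing East
  R: turn right, now facing South
  R: turn right, now facing West
  L: turn left, now facing South
  R: turn right, now facing West
  L: turn left, now facing South
  L: turn left, now facing East
  F4: move forward 1/4 (blocked), now at (x=5, y=6)
  F5: move forward 0/5 (blocked), now at (x=5, y=6)
  F2: move forward 0/2 (blocked), now at (x=5, y=6)
  R: turn right, now facing South
  R: turn right, now facing West
Final: (x=5, y=6), facing West

Answer: Final position: (x=5, y=6), facing West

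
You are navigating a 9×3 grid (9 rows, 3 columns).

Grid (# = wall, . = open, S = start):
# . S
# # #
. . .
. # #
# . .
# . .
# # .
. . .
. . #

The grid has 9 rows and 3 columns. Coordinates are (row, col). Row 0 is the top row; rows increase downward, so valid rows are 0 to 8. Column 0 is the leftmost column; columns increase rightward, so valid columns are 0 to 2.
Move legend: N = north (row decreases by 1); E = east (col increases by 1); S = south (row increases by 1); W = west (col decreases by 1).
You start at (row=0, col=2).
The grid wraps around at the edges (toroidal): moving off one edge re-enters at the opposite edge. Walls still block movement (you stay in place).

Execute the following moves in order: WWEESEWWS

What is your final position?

Answer: Final position: (row=0, col=1)

Derivation:
Start: (row=0, col=2)
  W (west): (row=0, col=2) -> (row=0, col=1)
  W (west): blocked, stay at (row=0, col=1)
  E (east): (row=0, col=1) -> (row=0, col=2)
  E (east): blocked, stay at (row=0, col=2)
  S (south): blocked, stay at (row=0, col=2)
  E (east): blocked, stay at (row=0, col=2)
  W (west): (row=0, col=2) -> (row=0, col=1)
  W (west): blocked, stay at (row=0, col=1)
  S (south): blocked, stay at (row=0, col=1)
Final: (row=0, col=1)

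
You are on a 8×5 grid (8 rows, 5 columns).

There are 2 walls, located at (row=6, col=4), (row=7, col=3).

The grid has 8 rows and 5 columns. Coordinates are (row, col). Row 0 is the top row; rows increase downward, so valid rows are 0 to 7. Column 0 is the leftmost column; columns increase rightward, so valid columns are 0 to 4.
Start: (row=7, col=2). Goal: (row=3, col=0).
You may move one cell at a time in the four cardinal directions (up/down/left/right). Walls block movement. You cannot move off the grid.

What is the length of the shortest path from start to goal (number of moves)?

Answer: Shortest path length: 6

Derivation:
BFS from (row=7, col=2) until reaching (row=3, col=0):
  Distance 0: (row=7, col=2)
  Distance 1: (row=6, col=2), (row=7, col=1)
  Distance 2: (row=5, col=2), (row=6, col=1), (row=6, col=3), (row=7, col=0)
  Distance 3: (row=4, col=2), (row=5, col=1), (row=5, col=3), (row=6, col=0)
  Distance 4: (row=3, col=2), (row=4, col=1), (row=4, col=3), (row=5, col=0), (row=5, col=4)
  Distance 5: (row=2, col=2), (row=3, col=1), (row=3, col=3), (row=4, col=0), (row=4, col=4)
  Distance 6: (row=1, col=2), (row=2, col=1), (row=2, col=3), (row=3, col=0), (row=3, col=4)  <- goal reached here
One shortest path (6 moves): (row=7, col=2) -> (row=7, col=1) -> (row=7, col=0) -> (row=6, col=0) -> (row=5, col=0) -> (row=4, col=0) -> (row=3, col=0)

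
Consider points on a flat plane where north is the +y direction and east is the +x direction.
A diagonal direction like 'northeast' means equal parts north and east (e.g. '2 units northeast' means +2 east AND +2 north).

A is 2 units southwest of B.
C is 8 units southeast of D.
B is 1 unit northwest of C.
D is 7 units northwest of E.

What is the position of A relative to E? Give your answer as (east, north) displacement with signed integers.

Place E at the origin (east=0, north=0).
  D is 7 units northwest of E: delta (east=-7, north=+7); D at (east=-7, north=7).
  C is 8 units southeast of D: delta (east=+8, north=-8); C at (east=1, north=-1).
  B is 1 unit northwest of C: delta (east=-1, north=+1); B at (east=0, north=0).
  A is 2 units southwest of B: delta (east=-2, north=-2); A at (east=-2, north=-2).
Therefore A relative to E: (east=-2, north=-2).

Answer: A is at (east=-2, north=-2) relative to E.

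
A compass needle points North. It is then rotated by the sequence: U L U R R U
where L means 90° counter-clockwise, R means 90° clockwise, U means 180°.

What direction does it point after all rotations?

Answer: Final heading: West

Derivation:
Start: North
  U (U-turn (180°)) -> South
  L (left (90° counter-clockwise)) -> East
  U (U-turn (180°)) -> West
  R (right (90° clockwise)) -> North
  R (right (90° clockwise)) -> East
  U (U-turn (180°)) -> West
Final: West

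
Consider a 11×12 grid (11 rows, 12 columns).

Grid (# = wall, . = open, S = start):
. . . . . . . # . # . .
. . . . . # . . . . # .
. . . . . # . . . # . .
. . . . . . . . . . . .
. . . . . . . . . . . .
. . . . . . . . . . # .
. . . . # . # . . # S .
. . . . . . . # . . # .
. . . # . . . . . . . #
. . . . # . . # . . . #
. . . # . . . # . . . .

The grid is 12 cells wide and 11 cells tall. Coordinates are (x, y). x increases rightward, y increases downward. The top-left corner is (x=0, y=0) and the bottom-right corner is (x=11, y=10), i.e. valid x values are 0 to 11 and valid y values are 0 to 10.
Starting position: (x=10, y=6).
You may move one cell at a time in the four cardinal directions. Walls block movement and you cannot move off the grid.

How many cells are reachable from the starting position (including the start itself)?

BFS flood-fill from (x=10, y=6):
  Distance 0: (x=10, y=6)
  Distance 1: (x=11, y=6)
  Distance 2: (x=11, y=5), (x=11, y=7)
  Distance 3: (x=11, y=4)
  Distance 4: (x=11, y=3), (x=10, y=4)
  Distance 5: (x=11, y=2), (x=10, y=3), (x=9, y=4)
  Distance 6: (x=11, y=1), (x=10, y=2), (x=9, y=3), (x=8, y=4), (x=9, y=5)
  Distance 7: (x=11, y=0), (x=8, y=3), (x=7, y=4), (x=8, y=5)
  Distance 8: (x=10, y=0), (x=8, y=2), (x=7, y=3), (x=6, y=4), (x=7, y=5), (x=8, y=6)
  Distance 9: (x=8, y=1), (x=7, y=2), (x=6, y=3), (x=5, y=4), (x=6, y=5), (x=7, y=6), (x=8, y=7)
  Distance 10: (x=8, y=0), (x=7, y=1), (x=9, y=1), (x=6, y=2), (x=5, y=3), (x=4, y=4), (x=5, y=5), (x=9, y=7), (x=8, y=8)
  Distance 11: (x=6, y=1), (x=4, y=3), (x=3, y=4), (x=4, y=5), (x=5, y=6), (x=7, y=8), (x=9, y=8), (x=8, y=9)
  Distance 12: (x=6, y=0), (x=4, y=2), (x=3, y=3), (x=2, y=4), (x=3, y=5), (x=5, y=7), (x=6, y=8), (x=10, y=8), (x=9, y=9), (x=8, y=10)
  Distance 13: (x=5, y=0), (x=4, y=1), (x=3, y=2), (x=2, y=3), (x=1, y=4), (x=2, y=5), (x=3, y=6), (x=4, y=7), (x=6, y=7), (x=5, y=8), (x=6, y=9), (x=10, y=9), (x=9, y=10)
  Distance 14: (x=4, y=0), (x=3, y=1), (x=2, y=2), (x=1, y=3), (x=0, y=4), (x=1, y=5), (x=2, y=6), (x=3, y=7), (x=4, y=8), (x=5, y=9), (x=6, y=10), (x=10, y=10)
  Distance 15: (x=3, y=0), (x=2, y=1), (x=1, y=2), (x=0, y=3), (x=0, y=5), (x=1, y=6), (x=2, y=7), (x=5, y=10), (x=11, y=10)
  Distance 16: (x=2, y=0), (x=1, y=1), (x=0, y=2), (x=0, y=6), (x=1, y=7), (x=2, y=8), (x=4, y=10)
  Distance 17: (x=1, y=0), (x=0, y=1), (x=0, y=7), (x=1, y=8), (x=2, y=9)
  Distance 18: (x=0, y=0), (x=0, y=8), (x=1, y=9), (x=3, y=9), (x=2, y=10)
  Distance 19: (x=0, y=9), (x=1, y=10)
  Distance 20: (x=0, y=10)
Total reachable: 113 (grid has 113 open cells total)

Answer: Reachable cells: 113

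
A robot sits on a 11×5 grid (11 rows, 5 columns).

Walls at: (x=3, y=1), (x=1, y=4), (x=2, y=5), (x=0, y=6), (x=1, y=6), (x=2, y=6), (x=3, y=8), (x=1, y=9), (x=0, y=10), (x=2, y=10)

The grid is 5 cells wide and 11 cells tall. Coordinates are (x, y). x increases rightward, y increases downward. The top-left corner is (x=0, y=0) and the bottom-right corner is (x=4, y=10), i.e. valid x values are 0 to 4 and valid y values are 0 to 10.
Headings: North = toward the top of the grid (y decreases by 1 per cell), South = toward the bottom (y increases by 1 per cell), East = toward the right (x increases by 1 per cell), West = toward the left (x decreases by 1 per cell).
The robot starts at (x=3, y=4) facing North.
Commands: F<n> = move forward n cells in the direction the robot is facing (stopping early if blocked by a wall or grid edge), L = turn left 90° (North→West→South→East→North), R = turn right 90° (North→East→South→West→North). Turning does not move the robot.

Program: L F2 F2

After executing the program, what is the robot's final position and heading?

Answer: Final position: (x=2, y=4), facing West

Derivation:
Start: (x=3, y=4), facing North
  L: turn left, now facing West
  F2: move forward 1/2 (blocked), now at (x=2, y=4)
  F2: move forward 0/2 (blocked), now at (x=2, y=4)
Final: (x=2, y=4), facing West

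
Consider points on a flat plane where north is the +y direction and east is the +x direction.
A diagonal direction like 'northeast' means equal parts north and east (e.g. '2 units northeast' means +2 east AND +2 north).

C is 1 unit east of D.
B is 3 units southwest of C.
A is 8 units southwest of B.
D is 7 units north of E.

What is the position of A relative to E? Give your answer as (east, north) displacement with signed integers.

Place E at the origin (east=0, north=0).
  D is 7 units north of E: delta (east=+0, north=+7); D at (east=0, north=7).
  C is 1 unit east of D: delta (east=+1, north=+0); C at (east=1, north=7).
  B is 3 units southwest of C: delta (east=-3, north=-3); B at (east=-2, north=4).
  A is 8 units southwest of B: delta (east=-8, north=-8); A at (east=-10, north=-4).
Therefore A relative to E: (east=-10, north=-4).

Answer: A is at (east=-10, north=-4) relative to E.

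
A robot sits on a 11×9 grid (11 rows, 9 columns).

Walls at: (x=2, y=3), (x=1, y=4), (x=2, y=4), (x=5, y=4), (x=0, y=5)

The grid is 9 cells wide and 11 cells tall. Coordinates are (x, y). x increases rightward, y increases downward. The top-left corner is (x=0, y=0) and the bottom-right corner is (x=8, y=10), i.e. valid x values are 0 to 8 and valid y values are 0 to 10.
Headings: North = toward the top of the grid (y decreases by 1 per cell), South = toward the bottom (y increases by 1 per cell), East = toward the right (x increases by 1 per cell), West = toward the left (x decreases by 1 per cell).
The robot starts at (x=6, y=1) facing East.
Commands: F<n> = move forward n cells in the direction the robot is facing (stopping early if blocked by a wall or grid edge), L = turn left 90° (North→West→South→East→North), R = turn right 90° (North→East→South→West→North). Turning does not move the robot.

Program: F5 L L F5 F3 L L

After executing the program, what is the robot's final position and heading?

Answer: Final position: (x=0, y=1), facing East

Derivation:
Start: (x=6, y=1), facing East
  F5: move forward 2/5 (blocked), now at (x=8, y=1)
  L: turn left, now facing North
  L: turn left, now facing West
  F5: move forward 5, now at (x=3, y=1)
  F3: move forward 3, now at (x=0, y=1)
  L: turn left, now facing South
  L: turn left, now facing East
Final: (x=0, y=1), facing East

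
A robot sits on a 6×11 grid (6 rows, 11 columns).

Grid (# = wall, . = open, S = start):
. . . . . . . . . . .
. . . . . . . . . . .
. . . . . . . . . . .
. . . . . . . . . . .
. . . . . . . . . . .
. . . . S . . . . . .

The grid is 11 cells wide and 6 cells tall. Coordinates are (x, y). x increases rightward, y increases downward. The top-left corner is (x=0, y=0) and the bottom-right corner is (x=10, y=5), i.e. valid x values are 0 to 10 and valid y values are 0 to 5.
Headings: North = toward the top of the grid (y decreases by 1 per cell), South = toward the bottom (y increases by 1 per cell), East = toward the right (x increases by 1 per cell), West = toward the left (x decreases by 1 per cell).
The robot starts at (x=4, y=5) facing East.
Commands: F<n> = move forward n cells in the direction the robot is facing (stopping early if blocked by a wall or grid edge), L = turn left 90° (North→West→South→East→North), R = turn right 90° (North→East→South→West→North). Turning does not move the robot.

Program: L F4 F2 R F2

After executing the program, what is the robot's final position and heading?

Start: (x=4, y=5), facing East
  L: turn left, now facing North
  F4: move forward 4, now at (x=4, y=1)
  F2: move forward 1/2 (blocked), now at (x=4, y=0)
  R: turn right, now facing East
  F2: move forward 2, now at (x=6, y=0)
Final: (x=6, y=0), facing East

Answer: Final position: (x=6, y=0), facing East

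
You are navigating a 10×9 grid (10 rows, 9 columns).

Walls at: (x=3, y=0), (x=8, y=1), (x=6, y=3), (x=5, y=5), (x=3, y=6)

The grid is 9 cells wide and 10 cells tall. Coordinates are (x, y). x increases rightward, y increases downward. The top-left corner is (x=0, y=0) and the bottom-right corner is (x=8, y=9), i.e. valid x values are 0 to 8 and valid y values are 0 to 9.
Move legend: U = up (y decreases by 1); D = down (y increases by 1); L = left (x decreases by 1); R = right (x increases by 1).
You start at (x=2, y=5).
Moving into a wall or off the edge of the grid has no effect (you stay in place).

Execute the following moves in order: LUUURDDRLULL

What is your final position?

Start: (x=2, y=5)
  L (left): (x=2, y=5) -> (x=1, y=5)
  U (up): (x=1, y=5) -> (x=1, y=4)
  U (up): (x=1, y=4) -> (x=1, y=3)
  U (up): (x=1, y=3) -> (x=1, y=2)
  R (right): (x=1, y=2) -> (x=2, y=2)
  D (down): (x=2, y=2) -> (x=2, y=3)
  D (down): (x=2, y=3) -> (x=2, y=4)
  R (right): (x=2, y=4) -> (x=3, y=4)
  L (left): (x=3, y=4) -> (x=2, y=4)
  U (up): (x=2, y=4) -> (x=2, y=3)
  L (left): (x=2, y=3) -> (x=1, y=3)
  L (left): (x=1, y=3) -> (x=0, y=3)
Final: (x=0, y=3)

Answer: Final position: (x=0, y=3)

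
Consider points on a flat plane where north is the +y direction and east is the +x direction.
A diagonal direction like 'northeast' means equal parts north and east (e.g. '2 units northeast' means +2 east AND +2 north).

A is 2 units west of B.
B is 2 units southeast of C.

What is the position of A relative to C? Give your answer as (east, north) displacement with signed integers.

Place C at the origin (east=0, north=0).
  B is 2 units southeast of C: delta (east=+2, north=-2); B at (east=2, north=-2).
  A is 2 units west of B: delta (east=-2, north=+0); A at (east=0, north=-2).
Therefore A relative to C: (east=0, north=-2).

Answer: A is at (east=0, north=-2) relative to C.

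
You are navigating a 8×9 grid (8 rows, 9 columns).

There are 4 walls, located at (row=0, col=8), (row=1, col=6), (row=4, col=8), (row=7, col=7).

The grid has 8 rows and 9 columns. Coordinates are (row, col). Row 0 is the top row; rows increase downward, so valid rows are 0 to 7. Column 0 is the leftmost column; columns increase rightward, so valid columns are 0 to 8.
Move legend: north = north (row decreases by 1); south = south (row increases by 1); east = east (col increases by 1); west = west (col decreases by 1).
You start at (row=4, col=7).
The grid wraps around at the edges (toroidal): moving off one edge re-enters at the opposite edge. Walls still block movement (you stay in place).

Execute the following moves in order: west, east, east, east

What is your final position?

Answer: Final position: (row=4, col=7)

Derivation:
Start: (row=4, col=7)
  west (west): (row=4, col=7) -> (row=4, col=6)
  east (east): (row=4, col=6) -> (row=4, col=7)
  east (east): blocked, stay at (row=4, col=7)
  east (east): blocked, stay at (row=4, col=7)
Final: (row=4, col=7)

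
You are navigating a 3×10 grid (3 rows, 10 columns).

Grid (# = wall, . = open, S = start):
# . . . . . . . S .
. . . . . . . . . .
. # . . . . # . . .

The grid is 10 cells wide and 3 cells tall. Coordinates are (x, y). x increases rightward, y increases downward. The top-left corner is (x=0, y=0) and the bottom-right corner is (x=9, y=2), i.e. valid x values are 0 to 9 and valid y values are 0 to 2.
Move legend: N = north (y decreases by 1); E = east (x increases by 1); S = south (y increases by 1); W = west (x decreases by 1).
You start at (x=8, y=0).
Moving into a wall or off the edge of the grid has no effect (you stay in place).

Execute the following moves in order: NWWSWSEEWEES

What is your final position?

Answer: Final position: (x=5, y=2)

Derivation:
Start: (x=8, y=0)
  N (north): blocked, stay at (x=8, y=0)
  W (west): (x=8, y=0) -> (x=7, y=0)
  W (west): (x=7, y=0) -> (x=6, y=0)
  S (south): (x=6, y=0) -> (x=6, y=1)
  W (west): (x=6, y=1) -> (x=5, y=1)
  S (south): (x=5, y=1) -> (x=5, y=2)
  E (east): blocked, stay at (x=5, y=2)
  E (east): blocked, stay at (x=5, y=2)
  W (west): (x=5, y=2) -> (x=4, y=2)
  E (east): (x=4, y=2) -> (x=5, y=2)
  E (east): blocked, stay at (x=5, y=2)
  S (south): blocked, stay at (x=5, y=2)
Final: (x=5, y=2)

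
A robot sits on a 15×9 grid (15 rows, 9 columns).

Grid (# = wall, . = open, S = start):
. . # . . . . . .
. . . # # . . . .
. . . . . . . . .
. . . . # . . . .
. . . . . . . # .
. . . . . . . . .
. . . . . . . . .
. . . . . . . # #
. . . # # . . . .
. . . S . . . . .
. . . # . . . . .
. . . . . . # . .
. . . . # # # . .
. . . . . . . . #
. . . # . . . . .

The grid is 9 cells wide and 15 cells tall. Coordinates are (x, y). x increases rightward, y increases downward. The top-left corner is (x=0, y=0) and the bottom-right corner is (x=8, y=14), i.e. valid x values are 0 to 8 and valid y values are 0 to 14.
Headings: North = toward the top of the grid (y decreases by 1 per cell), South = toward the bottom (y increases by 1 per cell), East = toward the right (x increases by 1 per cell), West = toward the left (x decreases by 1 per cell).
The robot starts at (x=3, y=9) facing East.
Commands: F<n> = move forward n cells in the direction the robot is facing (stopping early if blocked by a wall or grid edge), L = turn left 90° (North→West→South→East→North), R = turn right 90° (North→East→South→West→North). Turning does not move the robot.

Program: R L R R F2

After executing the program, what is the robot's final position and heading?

Start: (x=3, y=9), facing East
  R: turn right, now facing South
  L: turn left, now facing East
  R: turn right, now facing South
  R: turn right, now facing West
  F2: move forward 2, now at (x=1, y=9)
Final: (x=1, y=9), facing West

Answer: Final position: (x=1, y=9), facing West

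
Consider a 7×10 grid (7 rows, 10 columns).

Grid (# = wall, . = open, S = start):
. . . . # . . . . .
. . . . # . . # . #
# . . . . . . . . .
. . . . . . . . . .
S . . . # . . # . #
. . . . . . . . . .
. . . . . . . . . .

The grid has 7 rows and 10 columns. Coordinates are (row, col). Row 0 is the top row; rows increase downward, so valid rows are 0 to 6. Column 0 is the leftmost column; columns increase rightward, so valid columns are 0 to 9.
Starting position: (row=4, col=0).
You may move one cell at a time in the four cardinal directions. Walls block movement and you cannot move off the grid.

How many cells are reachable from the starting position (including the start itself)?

Answer: Reachable cells: 62

Derivation:
BFS flood-fill from (row=4, col=0):
  Distance 0: (row=4, col=0)
  Distance 1: (row=3, col=0), (row=4, col=1), (row=5, col=0)
  Distance 2: (row=3, col=1), (row=4, col=2), (row=5, col=1), (row=6, col=0)
  Distance 3: (row=2, col=1), (row=3, col=2), (row=4, col=3), (row=5, col=2), (row=6, col=1)
  Distance 4: (row=1, col=1), (row=2, col=2), (row=3, col=3), (row=5, col=3), (row=6, col=2)
  Distance 5: (row=0, col=1), (row=1, col=0), (row=1, col=2), (row=2, col=3), (row=3, col=4), (row=5, col=4), (row=6, col=3)
  Distance 6: (row=0, col=0), (row=0, col=2), (row=1, col=3), (row=2, col=4), (row=3, col=5), (row=5, col=5), (row=6, col=4)
  Distance 7: (row=0, col=3), (row=2, col=5), (row=3, col=6), (row=4, col=5), (row=5, col=6), (row=6, col=5)
  Distance 8: (row=1, col=5), (row=2, col=6), (row=3, col=7), (row=4, col=6), (row=5, col=7), (row=6, col=6)
  Distance 9: (row=0, col=5), (row=1, col=6), (row=2, col=7), (row=3, col=8), (row=5, col=8), (row=6, col=7)
  Distance 10: (row=0, col=6), (row=2, col=8), (row=3, col=9), (row=4, col=8), (row=5, col=9), (row=6, col=8)
  Distance 11: (row=0, col=7), (row=1, col=8), (row=2, col=9), (row=6, col=9)
  Distance 12: (row=0, col=8)
  Distance 13: (row=0, col=9)
Total reachable: 62 (grid has 62 open cells total)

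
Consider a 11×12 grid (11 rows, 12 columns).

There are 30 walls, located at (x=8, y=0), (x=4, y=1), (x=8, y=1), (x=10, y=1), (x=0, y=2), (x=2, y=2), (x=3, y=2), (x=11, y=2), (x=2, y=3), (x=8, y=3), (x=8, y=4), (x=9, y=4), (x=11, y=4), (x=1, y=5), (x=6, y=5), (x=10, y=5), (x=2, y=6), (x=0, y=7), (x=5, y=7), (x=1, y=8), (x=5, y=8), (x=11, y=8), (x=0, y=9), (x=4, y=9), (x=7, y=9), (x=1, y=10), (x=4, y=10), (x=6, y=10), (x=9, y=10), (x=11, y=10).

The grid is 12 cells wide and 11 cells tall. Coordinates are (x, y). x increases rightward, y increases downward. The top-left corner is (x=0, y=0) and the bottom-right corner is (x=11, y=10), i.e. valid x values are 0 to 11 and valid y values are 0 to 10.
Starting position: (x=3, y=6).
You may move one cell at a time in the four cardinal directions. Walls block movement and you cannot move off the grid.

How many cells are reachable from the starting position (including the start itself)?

BFS flood-fill from (x=3, y=6):
  Distance 0: (x=3, y=6)
  Distance 1: (x=3, y=5), (x=4, y=6), (x=3, y=7)
  Distance 2: (x=3, y=4), (x=2, y=5), (x=4, y=5), (x=5, y=6), (x=2, y=7), (x=4, y=7), (x=3, y=8)
  Distance 3: (x=3, y=3), (x=2, y=4), (x=4, y=4), (x=5, y=5), (x=6, y=6), (x=1, y=7), (x=2, y=8), (x=4, y=8), (x=3, y=9)
  Distance 4: (x=4, y=3), (x=1, y=4), (x=5, y=4), (x=1, y=6), (x=7, y=6), (x=6, y=7), (x=2, y=9), (x=3, y=10)
  Distance 5: (x=4, y=2), (x=1, y=3), (x=5, y=3), (x=0, y=4), (x=6, y=4), (x=7, y=5), (x=0, y=6), (x=8, y=6), (x=7, y=7), (x=6, y=8), (x=1, y=9), (x=2, y=10)
  Distance 6: (x=1, y=2), (x=5, y=2), (x=0, y=3), (x=6, y=3), (x=7, y=4), (x=0, y=5), (x=8, y=5), (x=9, y=6), (x=8, y=7), (x=7, y=8), (x=6, y=9)
  Distance 7: (x=1, y=1), (x=5, y=1), (x=6, y=2), (x=7, y=3), (x=9, y=5), (x=10, y=6), (x=9, y=7), (x=8, y=8), (x=5, y=9)
  Distance 8: (x=1, y=0), (x=5, y=0), (x=0, y=1), (x=2, y=1), (x=6, y=1), (x=7, y=2), (x=11, y=6), (x=10, y=7), (x=9, y=8), (x=8, y=9), (x=5, y=10)
  Distance 9: (x=0, y=0), (x=2, y=0), (x=4, y=0), (x=6, y=0), (x=3, y=1), (x=7, y=1), (x=8, y=2), (x=11, y=5), (x=11, y=7), (x=10, y=8), (x=9, y=9), (x=8, y=10)
  Distance 10: (x=3, y=0), (x=7, y=0), (x=9, y=2), (x=10, y=9), (x=7, y=10)
  Distance 11: (x=9, y=1), (x=10, y=2), (x=9, y=3), (x=11, y=9), (x=10, y=10)
  Distance 12: (x=9, y=0), (x=10, y=3)
  Distance 13: (x=10, y=0), (x=11, y=3), (x=10, y=4)
  Distance 14: (x=11, y=0)
  Distance 15: (x=11, y=1)
Total reachable: 100 (grid has 102 open cells total)

Answer: Reachable cells: 100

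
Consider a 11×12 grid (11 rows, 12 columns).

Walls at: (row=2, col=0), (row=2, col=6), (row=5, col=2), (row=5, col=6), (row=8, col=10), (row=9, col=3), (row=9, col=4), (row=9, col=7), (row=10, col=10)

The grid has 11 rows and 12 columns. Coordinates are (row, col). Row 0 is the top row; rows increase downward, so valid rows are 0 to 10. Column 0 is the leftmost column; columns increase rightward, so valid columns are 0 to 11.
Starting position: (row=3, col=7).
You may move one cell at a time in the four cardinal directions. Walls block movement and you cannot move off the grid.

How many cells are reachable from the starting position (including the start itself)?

Answer: Reachable cells: 123

Derivation:
BFS flood-fill from (row=3, col=7):
  Distance 0: (row=3, col=7)
  Distance 1: (row=2, col=7), (row=3, col=6), (row=3, col=8), (row=4, col=7)
  Distance 2: (row=1, col=7), (row=2, col=8), (row=3, col=5), (row=3, col=9), (row=4, col=6), (row=4, col=8), (row=5, col=7)
  Distance 3: (row=0, col=7), (row=1, col=6), (row=1, col=8), (row=2, col=5), (row=2, col=9), (row=3, col=4), (row=3, col=10), (row=4, col=5), (row=4, col=9), (row=5, col=8), (row=6, col=7)
  Distance 4: (row=0, col=6), (row=0, col=8), (row=1, col=5), (row=1, col=9), (row=2, col=4), (row=2, col=10), (row=3, col=3), (row=3, col=11), (row=4, col=4), (row=4, col=10), (row=5, col=5), (row=5, col=9), (row=6, col=6), (row=6, col=8), (row=7, col=7)
  Distance 5: (row=0, col=5), (row=0, col=9), (row=1, col=4), (row=1, col=10), (row=2, col=3), (row=2, col=11), (row=3, col=2), (row=4, col=3), (row=4, col=11), (row=5, col=4), (row=5, col=10), (row=6, col=5), (row=6, col=9), (row=7, col=6), (row=7, col=8), (row=8, col=7)
  Distance 6: (row=0, col=4), (row=0, col=10), (row=1, col=3), (row=1, col=11), (row=2, col=2), (row=3, col=1), (row=4, col=2), (row=5, col=3), (row=5, col=11), (row=6, col=4), (row=6, col=10), (row=7, col=5), (row=7, col=9), (row=8, col=6), (row=8, col=8)
  Distance 7: (row=0, col=3), (row=0, col=11), (row=1, col=2), (row=2, col=1), (row=3, col=0), (row=4, col=1), (row=6, col=3), (row=6, col=11), (row=7, col=4), (row=7, col=10), (row=8, col=5), (row=8, col=9), (row=9, col=6), (row=9, col=8)
  Distance 8: (row=0, col=2), (row=1, col=1), (row=4, col=0), (row=5, col=1), (row=6, col=2), (row=7, col=3), (row=7, col=11), (row=8, col=4), (row=9, col=5), (row=9, col=9), (row=10, col=6), (row=10, col=8)
  Distance 9: (row=0, col=1), (row=1, col=0), (row=5, col=0), (row=6, col=1), (row=7, col=2), (row=8, col=3), (row=8, col=11), (row=9, col=10), (row=10, col=5), (row=10, col=7), (row=10, col=9)
  Distance 10: (row=0, col=0), (row=6, col=0), (row=7, col=1), (row=8, col=2), (row=9, col=11), (row=10, col=4)
  Distance 11: (row=7, col=0), (row=8, col=1), (row=9, col=2), (row=10, col=3), (row=10, col=11)
  Distance 12: (row=8, col=0), (row=9, col=1), (row=10, col=2)
  Distance 13: (row=9, col=0), (row=10, col=1)
  Distance 14: (row=10, col=0)
Total reachable: 123 (grid has 123 open cells total)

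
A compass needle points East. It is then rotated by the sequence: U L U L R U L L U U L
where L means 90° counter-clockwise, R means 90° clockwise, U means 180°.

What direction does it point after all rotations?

Start: East
  U (U-turn (180°)) -> West
  L (left (90° counter-clockwise)) -> South
  U (U-turn (180°)) -> North
  L (left (90° counter-clockwise)) -> West
  R (right (90° clockwise)) -> North
  U (U-turn (180°)) -> South
  L (left (90° counter-clockwise)) -> East
  L (left (90° counter-clockwise)) -> North
  U (U-turn (180°)) -> South
  U (U-turn (180°)) -> North
  L (left (90° counter-clockwise)) -> West
Final: West

Answer: Final heading: West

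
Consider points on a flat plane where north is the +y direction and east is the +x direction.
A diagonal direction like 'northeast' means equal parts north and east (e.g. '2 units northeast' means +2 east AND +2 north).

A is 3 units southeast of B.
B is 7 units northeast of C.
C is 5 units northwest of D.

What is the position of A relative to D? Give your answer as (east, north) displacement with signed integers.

Answer: A is at (east=5, north=9) relative to D.

Derivation:
Place D at the origin (east=0, north=0).
  C is 5 units northwest of D: delta (east=-5, north=+5); C at (east=-5, north=5).
  B is 7 units northeast of C: delta (east=+7, north=+7); B at (east=2, north=12).
  A is 3 units southeast of B: delta (east=+3, north=-3); A at (east=5, north=9).
Therefore A relative to D: (east=5, north=9).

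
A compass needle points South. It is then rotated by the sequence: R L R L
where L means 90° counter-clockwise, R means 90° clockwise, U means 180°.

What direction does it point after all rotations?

Start: South
  R (right (90° clockwise)) -> West
  L (left (90° counter-clockwise)) -> South
  R (right (90° clockwise)) -> West
  L (left (90° counter-clockwise)) -> South
Final: South

Answer: Final heading: South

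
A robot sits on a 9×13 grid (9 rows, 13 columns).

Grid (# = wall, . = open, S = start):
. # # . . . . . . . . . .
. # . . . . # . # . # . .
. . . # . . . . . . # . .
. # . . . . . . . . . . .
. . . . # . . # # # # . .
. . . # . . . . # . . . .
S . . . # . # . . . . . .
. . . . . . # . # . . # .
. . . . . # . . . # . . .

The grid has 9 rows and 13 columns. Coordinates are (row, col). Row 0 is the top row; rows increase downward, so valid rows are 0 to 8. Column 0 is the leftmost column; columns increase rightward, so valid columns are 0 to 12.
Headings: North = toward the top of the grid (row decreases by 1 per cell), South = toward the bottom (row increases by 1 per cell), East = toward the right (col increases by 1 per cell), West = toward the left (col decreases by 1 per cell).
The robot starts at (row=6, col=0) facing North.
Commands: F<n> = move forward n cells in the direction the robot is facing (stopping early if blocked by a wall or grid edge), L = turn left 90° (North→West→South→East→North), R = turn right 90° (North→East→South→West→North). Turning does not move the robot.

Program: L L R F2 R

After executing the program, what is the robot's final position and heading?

Answer: Final position: (row=6, col=0), facing North

Derivation:
Start: (row=6, col=0), facing North
  L: turn left, now facing West
  L: turn left, now facing South
  R: turn right, now facing West
  F2: move forward 0/2 (blocked), now at (row=6, col=0)
  R: turn right, now facing North
Final: (row=6, col=0), facing North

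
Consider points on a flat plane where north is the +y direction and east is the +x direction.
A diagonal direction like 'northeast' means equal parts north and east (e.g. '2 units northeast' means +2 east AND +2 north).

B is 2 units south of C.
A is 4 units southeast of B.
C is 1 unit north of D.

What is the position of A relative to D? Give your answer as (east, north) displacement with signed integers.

Answer: A is at (east=4, north=-5) relative to D.

Derivation:
Place D at the origin (east=0, north=0).
  C is 1 unit north of D: delta (east=+0, north=+1); C at (east=0, north=1).
  B is 2 units south of C: delta (east=+0, north=-2); B at (east=0, north=-1).
  A is 4 units southeast of B: delta (east=+4, north=-4); A at (east=4, north=-5).
Therefore A relative to D: (east=4, north=-5).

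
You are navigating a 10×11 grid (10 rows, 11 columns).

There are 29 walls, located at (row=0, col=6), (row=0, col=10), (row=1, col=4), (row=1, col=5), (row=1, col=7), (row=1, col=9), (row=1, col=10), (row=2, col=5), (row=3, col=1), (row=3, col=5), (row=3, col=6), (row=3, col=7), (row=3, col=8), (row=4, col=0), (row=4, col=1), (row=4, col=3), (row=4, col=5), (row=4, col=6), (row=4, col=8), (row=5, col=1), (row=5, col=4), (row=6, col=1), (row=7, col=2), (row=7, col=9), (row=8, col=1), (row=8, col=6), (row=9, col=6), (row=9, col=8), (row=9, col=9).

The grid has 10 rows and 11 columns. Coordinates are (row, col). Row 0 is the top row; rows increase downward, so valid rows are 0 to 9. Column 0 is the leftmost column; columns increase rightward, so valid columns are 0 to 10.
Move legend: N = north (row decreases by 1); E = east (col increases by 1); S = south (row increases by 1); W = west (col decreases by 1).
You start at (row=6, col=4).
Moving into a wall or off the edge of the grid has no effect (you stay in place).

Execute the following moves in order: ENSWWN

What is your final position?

Start: (row=6, col=4)
  E (east): (row=6, col=4) -> (row=6, col=5)
  N (north): (row=6, col=5) -> (row=5, col=5)
  S (south): (row=5, col=5) -> (row=6, col=5)
  W (west): (row=6, col=5) -> (row=6, col=4)
  W (west): (row=6, col=4) -> (row=6, col=3)
  N (north): (row=6, col=3) -> (row=5, col=3)
Final: (row=5, col=3)

Answer: Final position: (row=5, col=3)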